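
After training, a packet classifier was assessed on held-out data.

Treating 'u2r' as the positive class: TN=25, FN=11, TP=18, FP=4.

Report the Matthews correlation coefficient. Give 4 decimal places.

0.4975

MCC = (TP·TN − FP·FN) / √((TP+FP)(TP+FN)(TN+FP)(TN+FN))
Numerator = 18·25 − 4·11 = 406
Denominator = √(22·29·29·36) = √666072 = 816.1323
MCC = 406 / 816.1323 = 0.4975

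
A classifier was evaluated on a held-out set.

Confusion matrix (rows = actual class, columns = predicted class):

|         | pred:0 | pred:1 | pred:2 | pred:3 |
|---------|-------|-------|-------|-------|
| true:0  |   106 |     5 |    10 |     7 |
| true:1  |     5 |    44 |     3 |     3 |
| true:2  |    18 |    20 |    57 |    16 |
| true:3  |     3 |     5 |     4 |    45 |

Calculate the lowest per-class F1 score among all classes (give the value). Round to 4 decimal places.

Per-class F1 score (2·TP/(2·TP+FP+FN)):
  0: TP=106, FP=5+18+3=26, FN=5+10+7=22 → 212/260 = 0.81538
  1: TP=44, FP=5+20+5=30, FN=5+3+3=11 → 88/129 = 0.68217
  2: TP=57, FP=10+3+4=17, FN=18+20+16=54 → 114/185 = 0.61622
  3: TP=45, FP=7+3+16=26, FN=3+5+4=12 → 90/128 = 0.70313
Lowest is class '2' with F1 score = 0.6162.

0.6162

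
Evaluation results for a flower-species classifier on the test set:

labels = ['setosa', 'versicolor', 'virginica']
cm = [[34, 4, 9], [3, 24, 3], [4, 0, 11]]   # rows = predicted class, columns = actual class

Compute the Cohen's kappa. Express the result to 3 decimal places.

0.605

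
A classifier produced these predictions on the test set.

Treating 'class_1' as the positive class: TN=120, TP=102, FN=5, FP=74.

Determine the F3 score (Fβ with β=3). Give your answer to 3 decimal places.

0.896

Fβ = (1+β²)·TP / ((1+β²)·TP + β²·FN + FP), with β²=9
= 10·102 / (10·102 + 9·5 + 74) = 0.896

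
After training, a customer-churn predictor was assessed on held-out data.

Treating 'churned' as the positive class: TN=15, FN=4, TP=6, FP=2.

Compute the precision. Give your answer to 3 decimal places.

Precision = TP/(TP+FP) = 6/(6+2) = 6/8 = 0.750

0.750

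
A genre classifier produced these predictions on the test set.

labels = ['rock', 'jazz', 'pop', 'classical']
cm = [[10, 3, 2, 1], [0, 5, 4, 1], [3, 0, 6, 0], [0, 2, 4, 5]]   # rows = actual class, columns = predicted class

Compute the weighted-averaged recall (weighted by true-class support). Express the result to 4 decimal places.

Per-class recall (TP/(TP+FN)):
  rock: TP=10, FN=3+2+1=6 → 10/16 = 0.62500
  jazz: TP=5, FN=0+4+1=5 → 5/10 = 0.50000
  pop: TP=6, FN=3+0+0=3 → 6/9 = 0.66667
  classical: TP=5, FN=0+2+4=6 → 5/11 = 0.45455
Weighted-recall = Σ (supportᵢ/N)·recallᵢ with N=46: (16/46)·0.62500 + (10/46)·0.50000 + (9/46)·0.66667 + (11/46)·0.45455 = 0.5652

0.5652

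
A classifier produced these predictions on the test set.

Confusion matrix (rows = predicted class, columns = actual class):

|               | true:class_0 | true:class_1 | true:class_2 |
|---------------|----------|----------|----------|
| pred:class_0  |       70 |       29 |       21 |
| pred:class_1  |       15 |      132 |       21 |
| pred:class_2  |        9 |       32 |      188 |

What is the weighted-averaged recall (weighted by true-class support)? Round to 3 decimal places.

0.754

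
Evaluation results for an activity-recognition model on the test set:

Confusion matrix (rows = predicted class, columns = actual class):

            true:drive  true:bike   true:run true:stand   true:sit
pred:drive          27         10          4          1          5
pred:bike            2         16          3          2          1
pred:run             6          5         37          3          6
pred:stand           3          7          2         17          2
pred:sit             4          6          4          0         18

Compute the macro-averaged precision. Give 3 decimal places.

0.600

Per-class precision (TP/(TP+FP)):
  drive: TP=27, FP=10+4+1+5=20 → 27/47 = 0.5745
  bike: TP=16, FP=2+3+2+1=8 → 16/24 = 0.6667
  run: TP=37, FP=6+5+3+6=20 → 37/57 = 0.6491
  stand: TP=17, FP=3+7+2+2=14 → 17/31 = 0.5484
  sit: TP=18, FP=4+6+4+0=14 → 18/32 = 0.5625
Macro-precision = mean = (0.5745 + 0.6667 + 0.6491 + 0.5484 + 0.5625) / 5 = 0.600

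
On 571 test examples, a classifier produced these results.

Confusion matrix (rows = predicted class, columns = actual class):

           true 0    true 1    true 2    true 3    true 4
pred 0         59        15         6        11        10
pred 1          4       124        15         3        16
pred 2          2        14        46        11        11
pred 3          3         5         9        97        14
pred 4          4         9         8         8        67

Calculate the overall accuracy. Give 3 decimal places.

Accuracy = trace / total = (59+124+46+97+67=393) / 571 = 393/571 = 0.688

0.688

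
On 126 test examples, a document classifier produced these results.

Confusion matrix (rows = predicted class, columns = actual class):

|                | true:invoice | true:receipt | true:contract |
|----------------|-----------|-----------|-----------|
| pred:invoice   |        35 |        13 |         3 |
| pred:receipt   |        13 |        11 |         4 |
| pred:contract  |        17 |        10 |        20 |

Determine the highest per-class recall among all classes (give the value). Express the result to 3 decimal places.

Per-class recall (TP/(TP+FN)):
  invoice: TP=35, FN=13+17=30 → 35/65 = 0.5385
  receipt: TP=11, FN=13+10=23 → 11/34 = 0.3235
  contract: TP=20, FN=3+4=7 → 20/27 = 0.7407
Highest is class 'contract' with recall = 0.741.

0.741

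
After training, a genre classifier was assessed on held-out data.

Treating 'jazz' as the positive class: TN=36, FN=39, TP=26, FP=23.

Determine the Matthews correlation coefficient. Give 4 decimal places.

MCC = (TP·TN − FP·FN) / √((TP+FP)(TP+FN)(TN+FP)(TN+FN))
Numerator = 26·36 − 23·39 = 39
Denominator = √(49·65·59·75) = √14093625 = 3754.1477
MCC = 39 / 3754.1477 = 0.0104

0.0104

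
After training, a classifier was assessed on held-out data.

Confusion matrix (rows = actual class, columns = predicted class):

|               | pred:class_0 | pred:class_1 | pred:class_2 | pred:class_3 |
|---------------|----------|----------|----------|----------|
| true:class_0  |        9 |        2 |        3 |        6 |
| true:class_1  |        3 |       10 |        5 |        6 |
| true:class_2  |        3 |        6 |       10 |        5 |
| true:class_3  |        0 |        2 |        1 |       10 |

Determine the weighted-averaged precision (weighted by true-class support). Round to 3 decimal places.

Per-class precision (TP/(TP+FP)):
  class_0: TP=9, FP=3+3+0=6 → 9/15 = 0.6000
  class_1: TP=10, FP=2+6+2=10 → 10/20 = 0.5000
  class_2: TP=10, FP=3+5+1=9 → 10/19 = 0.5263
  class_3: TP=10, FP=6+6+5=17 → 10/27 = 0.3704
Weighted-precision = Σ (supportᵢ/N)·precisionᵢ with N=81: (20/81)·0.6000 + (24/81)·0.5000 + (24/81)·0.5263 + (13/81)·0.3704 = 0.512

0.512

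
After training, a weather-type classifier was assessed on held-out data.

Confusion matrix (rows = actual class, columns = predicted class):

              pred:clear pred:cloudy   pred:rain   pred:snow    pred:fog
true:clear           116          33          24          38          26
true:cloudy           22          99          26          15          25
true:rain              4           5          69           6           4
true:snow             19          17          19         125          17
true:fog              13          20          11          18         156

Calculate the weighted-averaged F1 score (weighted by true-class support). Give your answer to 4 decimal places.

Per-class F1 score (2·TP/(2·TP+FP+FN)):
  clear: TP=116, FP=22+4+19+13=58, FN=33+24+38+26=121 → 232/411 = 0.56448
  cloudy: TP=99, FP=33+5+17+20=75, FN=22+26+15+25=88 → 198/361 = 0.54848
  rain: TP=69, FP=24+26+19+11=80, FN=4+5+6+4=19 → 138/237 = 0.58228
  snow: TP=125, FP=38+15+6+18=77, FN=19+17+19+17=72 → 250/399 = 0.62657
  fog: TP=156, FP=26+25+4+17=72, FN=13+20+11+18=62 → 312/446 = 0.69955
Weighted-F1 score = Σ (supportᵢ/N)·F1 scoreᵢ with N=927: (237/927)·0.56448 + (187/927)·0.54848 + (88/927)·0.58228 + (197/927)·0.62657 + (218/927)·0.69955 = 0.6079

0.6079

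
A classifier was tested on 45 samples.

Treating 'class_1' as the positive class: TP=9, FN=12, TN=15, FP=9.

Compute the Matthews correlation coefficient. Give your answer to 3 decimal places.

0.055

MCC = (TP·TN − FP·FN) / √((TP+FP)(TP+FN)(TN+FP)(TN+FN))
Numerator = 9·15 − 9·12 = 27
Denominator = √(18·21·24·27) = √244944 = 494.9182
MCC = 27 / 494.9182 = 0.055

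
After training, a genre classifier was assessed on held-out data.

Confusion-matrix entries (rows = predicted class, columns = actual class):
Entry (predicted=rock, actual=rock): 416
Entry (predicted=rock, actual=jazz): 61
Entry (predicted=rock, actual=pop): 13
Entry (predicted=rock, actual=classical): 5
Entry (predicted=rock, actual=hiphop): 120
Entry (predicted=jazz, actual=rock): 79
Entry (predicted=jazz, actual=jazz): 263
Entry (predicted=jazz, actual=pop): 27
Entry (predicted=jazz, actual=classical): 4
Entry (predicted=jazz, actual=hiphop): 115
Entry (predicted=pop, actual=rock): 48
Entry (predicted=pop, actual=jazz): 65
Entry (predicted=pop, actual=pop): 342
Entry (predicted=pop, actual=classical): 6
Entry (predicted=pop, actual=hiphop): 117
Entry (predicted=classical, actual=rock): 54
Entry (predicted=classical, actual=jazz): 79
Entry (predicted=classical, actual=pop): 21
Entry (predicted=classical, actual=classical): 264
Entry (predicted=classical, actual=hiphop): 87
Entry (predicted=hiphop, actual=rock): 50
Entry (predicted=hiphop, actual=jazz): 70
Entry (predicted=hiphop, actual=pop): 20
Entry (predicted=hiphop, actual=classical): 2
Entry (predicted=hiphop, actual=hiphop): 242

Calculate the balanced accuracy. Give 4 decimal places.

0.6470

Balanced accuracy = mean of per-class recall.
  rock: recall = 416/647 = 0.64297
  jazz: recall = 263/538 = 0.48885
  pop: recall = 342/423 = 0.80851
  classical: recall = 264/281 = 0.93950
  hiphop: recall = 242/681 = 0.35536
Mean = (0.64297 + 0.48885 + 0.80851 + 0.93950 + 0.35536) / 5 = 0.6470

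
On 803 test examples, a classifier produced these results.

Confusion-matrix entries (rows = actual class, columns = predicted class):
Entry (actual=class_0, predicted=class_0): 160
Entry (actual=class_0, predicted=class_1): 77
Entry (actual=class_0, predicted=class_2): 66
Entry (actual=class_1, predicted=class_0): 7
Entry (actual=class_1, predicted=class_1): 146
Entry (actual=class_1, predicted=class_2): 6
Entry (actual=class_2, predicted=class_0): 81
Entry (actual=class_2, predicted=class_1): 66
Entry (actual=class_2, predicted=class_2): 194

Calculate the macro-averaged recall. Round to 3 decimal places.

Per-class recall (TP/(TP+FN)):
  class_0: TP=160, FN=77+66=143 → 160/303 = 0.5281
  class_1: TP=146, FN=7+6=13 → 146/159 = 0.9182
  class_2: TP=194, FN=81+66=147 → 194/341 = 0.5689
Macro-recall = mean = (0.5281 + 0.9182 + 0.5689) / 3 = 0.672

0.672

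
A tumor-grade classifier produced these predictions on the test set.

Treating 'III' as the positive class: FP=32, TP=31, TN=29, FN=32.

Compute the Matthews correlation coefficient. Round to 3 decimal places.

-0.033

MCC = (TP·TN − FP·FN) / √((TP+FP)(TP+FN)(TN+FP)(TN+FN))
Numerator = 31·29 − 32·32 = -125
Denominator = √(63·63·61·61) = √14768649 = 3843.0000
MCC = -125 / 3843.0000 = -0.033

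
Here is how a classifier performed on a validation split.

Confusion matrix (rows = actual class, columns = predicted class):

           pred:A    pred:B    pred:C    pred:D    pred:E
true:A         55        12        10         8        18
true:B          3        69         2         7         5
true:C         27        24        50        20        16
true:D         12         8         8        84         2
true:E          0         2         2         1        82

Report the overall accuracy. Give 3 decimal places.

0.645

Accuracy = trace / total = (55+69+50+84+82=340) / 527 = 340/527 = 0.645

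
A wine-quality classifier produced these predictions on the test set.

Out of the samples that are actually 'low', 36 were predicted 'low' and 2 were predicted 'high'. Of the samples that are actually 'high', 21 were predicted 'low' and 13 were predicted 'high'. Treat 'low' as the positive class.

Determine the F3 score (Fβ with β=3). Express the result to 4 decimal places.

0.9023

Fβ = (1+β²)·TP / ((1+β²)·TP + β²·FN + FP), with β²=9
= 10·36 / (10·36 + 9·2 + 21) = 0.9023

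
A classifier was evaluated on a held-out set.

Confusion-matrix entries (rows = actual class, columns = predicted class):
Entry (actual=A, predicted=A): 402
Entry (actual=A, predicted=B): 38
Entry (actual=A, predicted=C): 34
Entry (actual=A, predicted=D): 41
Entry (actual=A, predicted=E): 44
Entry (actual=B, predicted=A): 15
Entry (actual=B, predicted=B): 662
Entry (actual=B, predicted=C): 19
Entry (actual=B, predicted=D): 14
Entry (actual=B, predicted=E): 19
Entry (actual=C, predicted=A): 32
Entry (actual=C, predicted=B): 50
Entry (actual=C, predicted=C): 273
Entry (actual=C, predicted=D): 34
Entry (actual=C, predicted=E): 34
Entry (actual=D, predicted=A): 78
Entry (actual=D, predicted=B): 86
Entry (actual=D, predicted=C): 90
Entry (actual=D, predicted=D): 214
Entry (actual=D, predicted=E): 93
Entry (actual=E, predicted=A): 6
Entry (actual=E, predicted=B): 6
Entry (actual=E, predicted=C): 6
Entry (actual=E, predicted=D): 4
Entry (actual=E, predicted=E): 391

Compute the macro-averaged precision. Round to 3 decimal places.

0.711

Per-class precision (TP/(TP+FP)):
  A: TP=402, FP=15+32+78+6=131 → 402/533 = 0.7542
  B: TP=662, FP=38+50+86+6=180 → 662/842 = 0.7862
  C: TP=273, FP=34+19+90+6=149 → 273/422 = 0.6469
  D: TP=214, FP=41+14+34+4=93 → 214/307 = 0.6971
  E: TP=391, FP=44+19+34+93=190 → 391/581 = 0.6730
Macro-precision = mean = (0.7542 + 0.7862 + 0.6469 + 0.6971 + 0.6730) / 5 = 0.711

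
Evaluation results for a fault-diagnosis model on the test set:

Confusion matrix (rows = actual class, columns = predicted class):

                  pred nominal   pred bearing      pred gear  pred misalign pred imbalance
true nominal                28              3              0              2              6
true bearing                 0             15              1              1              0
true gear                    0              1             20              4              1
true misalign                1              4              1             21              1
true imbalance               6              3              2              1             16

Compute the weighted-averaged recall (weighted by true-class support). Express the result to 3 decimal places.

0.725

Per-class recall (TP/(TP+FN)):
  nominal: TP=28, FN=3+0+2+6=11 → 28/39 = 0.7179
  bearing: TP=15, FN=0+1+1+0=2 → 15/17 = 0.8824
  gear: TP=20, FN=0+1+4+1=6 → 20/26 = 0.7692
  misalign: TP=21, FN=1+4+1+1=7 → 21/28 = 0.7500
  imbalance: TP=16, FN=6+3+2+1=12 → 16/28 = 0.5714
Weighted-recall = Σ (supportᵢ/N)·recallᵢ with N=138: (39/138)·0.7179 + (17/138)·0.8824 + (26/138)·0.7692 + (28/138)·0.7500 + (28/138)·0.5714 = 0.725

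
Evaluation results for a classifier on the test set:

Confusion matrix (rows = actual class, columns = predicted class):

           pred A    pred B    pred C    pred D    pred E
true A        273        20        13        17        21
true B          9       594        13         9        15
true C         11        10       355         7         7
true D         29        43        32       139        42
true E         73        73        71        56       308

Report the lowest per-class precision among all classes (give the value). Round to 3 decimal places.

0.610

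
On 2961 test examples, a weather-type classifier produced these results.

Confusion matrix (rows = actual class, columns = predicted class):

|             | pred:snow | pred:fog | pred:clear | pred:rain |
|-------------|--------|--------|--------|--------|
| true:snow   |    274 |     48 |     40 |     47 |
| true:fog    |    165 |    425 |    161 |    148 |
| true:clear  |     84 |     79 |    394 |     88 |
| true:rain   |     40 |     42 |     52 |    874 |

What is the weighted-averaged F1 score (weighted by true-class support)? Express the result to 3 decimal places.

Per-class F1 score (2·TP/(2·TP+FP+FN)):
  snow: TP=274, FP=165+84+40=289, FN=48+40+47=135 → 548/972 = 0.5638
  fog: TP=425, FP=48+79+42=169, FN=165+161+148=474 → 850/1493 = 0.5693
  clear: TP=394, FP=40+161+52=253, FN=84+79+88=251 → 788/1292 = 0.6099
  rain: TP=874, FP=47+148+88=283, FN=40+42+52=134 → 1748/2165 = 0.8074
Weighted-F1 score = Σ (supportᵢ/N)·F1 scoreᵢ with N=2961: (409/2961)·0.5638 + (899/2961)·0.5693 + (645/2961)·0.6099 + (1008/2961)·0.8074 = 0.658

0.658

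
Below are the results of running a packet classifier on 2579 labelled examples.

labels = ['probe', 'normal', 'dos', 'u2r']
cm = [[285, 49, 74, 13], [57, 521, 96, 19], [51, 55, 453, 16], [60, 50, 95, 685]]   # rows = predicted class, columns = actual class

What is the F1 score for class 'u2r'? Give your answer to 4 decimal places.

0.8441

Treat 'u2r' as positive and all other classes as negative.
F1 score = 2·TP/(2·TP+FP+FN).
u2r: TP=685, FP=60+50+95=205, FN=13+19+16=48 → 1370/1623 = 0.84412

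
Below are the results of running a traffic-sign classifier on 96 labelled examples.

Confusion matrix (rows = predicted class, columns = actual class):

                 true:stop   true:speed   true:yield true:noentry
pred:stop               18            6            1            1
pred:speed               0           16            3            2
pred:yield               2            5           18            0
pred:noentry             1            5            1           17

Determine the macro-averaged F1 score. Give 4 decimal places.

0.7231

Per-class F1 score (2·TP/(2·TP+FP+FN)):
  stop: TP=18, FP=6+1+1=8, FN=0+2+1=3 → 36/47 = 0.76596
  speed: TP=16, FP=0+3+2=5, FN=6+5+5=16 → 32/53 = 0.60377
  yield: TP=18, FP=2+5+0=7, FN=1+3+1=5 → 36/48 = 0.75000
  noentry: TP=17, FP=1+5+1=7, FN=1+2+0=3 → 34/44 = 0.77273
Macro-F1 score = mean = (0.76596 + 0.60377 + 0.75000 + 0.77273) / 4 = 0.7231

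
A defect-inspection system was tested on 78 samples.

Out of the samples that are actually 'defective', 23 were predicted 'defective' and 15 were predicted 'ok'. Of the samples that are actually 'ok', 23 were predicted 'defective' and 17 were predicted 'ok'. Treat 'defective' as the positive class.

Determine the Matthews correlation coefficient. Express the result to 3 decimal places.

MCC = (TP·TN − FP·FN) / √((TP+FP)(TP+FN)(TN+FP)(TN+FN))
Numerator = 23·17 − 23·15 = 46
Denominator = √(46·38·40·32) = √2237440 = 1495.8075
MCC = 46 / 1495.8075 = 0.031

0.031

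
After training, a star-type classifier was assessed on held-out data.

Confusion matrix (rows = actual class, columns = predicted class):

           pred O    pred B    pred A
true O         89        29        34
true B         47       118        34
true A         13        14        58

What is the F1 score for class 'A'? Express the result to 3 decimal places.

0.550

Treat 'A' as positive and all other classes as negative.
F1 score = 2·TP/(2·TP+FP+FN).
A: TP=58, FP=34+34=68, FN=13+14=27 → 116/211 = 0.5498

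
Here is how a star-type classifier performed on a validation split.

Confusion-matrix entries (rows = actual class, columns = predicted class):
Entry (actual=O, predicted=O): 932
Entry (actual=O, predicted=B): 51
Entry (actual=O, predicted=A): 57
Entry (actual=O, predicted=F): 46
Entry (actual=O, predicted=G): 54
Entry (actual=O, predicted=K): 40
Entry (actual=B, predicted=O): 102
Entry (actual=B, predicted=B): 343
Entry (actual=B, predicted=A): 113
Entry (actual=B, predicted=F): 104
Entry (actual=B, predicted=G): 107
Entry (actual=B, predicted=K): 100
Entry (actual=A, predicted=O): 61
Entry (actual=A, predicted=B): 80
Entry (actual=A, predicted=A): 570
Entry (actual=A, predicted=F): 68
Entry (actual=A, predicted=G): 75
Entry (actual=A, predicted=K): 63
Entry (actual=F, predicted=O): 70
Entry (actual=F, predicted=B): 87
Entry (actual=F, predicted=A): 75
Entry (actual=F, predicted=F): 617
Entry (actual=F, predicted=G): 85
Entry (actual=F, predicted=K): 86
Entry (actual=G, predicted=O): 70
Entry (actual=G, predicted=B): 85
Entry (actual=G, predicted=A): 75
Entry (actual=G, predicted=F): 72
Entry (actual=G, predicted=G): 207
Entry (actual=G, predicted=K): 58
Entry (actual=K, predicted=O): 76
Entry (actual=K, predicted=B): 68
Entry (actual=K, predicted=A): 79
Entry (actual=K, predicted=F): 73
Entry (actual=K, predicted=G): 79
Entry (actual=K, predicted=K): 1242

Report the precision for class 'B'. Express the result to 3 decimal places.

0.480

One-vs-rest for 'B': TP = diagonal; FP = other classes predicted 'B'; FN = 'B' predicted as other.
precision = TP/(TP+FP).
B: TP=343, FP=51+80+87+85+68=371 → 343/714 = 0.4804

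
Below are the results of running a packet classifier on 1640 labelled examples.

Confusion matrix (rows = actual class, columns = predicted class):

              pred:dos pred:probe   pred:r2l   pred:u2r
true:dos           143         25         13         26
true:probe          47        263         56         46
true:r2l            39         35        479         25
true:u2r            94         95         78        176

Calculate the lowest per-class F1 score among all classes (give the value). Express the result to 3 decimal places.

Per-class F1 score (2·TP/(2·TP+FP+FN)):
  dos: TP=143, FP=47+39+94=180, FN=25+13+26=64 → 286/530 = 0.5396
  probe: TP=263, FP=25+35+95=155, FN=47+56+46=149 → 526/830 = 0.6337
  r2l: TP=479, FP=13+56+78=147, FN=39+35+25=99 → 958/1204 = 0.7957
  u2r: TP=176, FP=26+46+25=97, FN=94+95+78=267 → 352/716 = 0.4916
Lowest is class 'u2r' with F1 score = 0.492.

0.492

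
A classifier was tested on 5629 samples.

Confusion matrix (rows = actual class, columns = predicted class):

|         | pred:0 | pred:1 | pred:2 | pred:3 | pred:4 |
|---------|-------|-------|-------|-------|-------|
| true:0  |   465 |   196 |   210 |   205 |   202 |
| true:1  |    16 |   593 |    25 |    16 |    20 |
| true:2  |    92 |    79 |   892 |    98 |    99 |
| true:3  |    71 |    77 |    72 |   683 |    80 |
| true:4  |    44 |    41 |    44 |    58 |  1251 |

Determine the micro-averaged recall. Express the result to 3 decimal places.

0.690

Micro-averaging pools counts across classes: ΣTP=3884, ΣFP=1745, ΣFN=1745.
Micro-recall = TP/(TP+FN) on pooled counts = 0.690 (equals overall accuracy in single-label multiclass).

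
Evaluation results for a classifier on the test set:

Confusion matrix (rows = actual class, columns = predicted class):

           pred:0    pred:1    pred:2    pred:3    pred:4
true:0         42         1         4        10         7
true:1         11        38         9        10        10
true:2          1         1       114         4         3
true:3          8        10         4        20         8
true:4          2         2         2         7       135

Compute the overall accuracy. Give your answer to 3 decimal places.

0.754

Accuracy = trace / total = (42+38+114+20+135=349) / 463 = 349/463 = 0.754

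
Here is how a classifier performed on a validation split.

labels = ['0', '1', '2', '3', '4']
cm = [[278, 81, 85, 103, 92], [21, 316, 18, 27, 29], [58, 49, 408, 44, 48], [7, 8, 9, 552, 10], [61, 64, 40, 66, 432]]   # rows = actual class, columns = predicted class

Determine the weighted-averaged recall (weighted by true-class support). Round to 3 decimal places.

Per-class recall (TP/(TP+FN)):
  0: TP=278, FN=81+85+103+92=361 → 278/639 = 0.4351
  1: TP=316, FN=21+18+27+29=95 → 316/411 = 0.7689
  2: TP=408, FN=58+49+44+48=199 → 408/607 = 0.6722
  3: TP=552, FN=7+8+9+10=34 → 552/586 = 0.9420
  4: TP=432, FN=61+64+40+66=231 → 432/663 = 0.6516
Weighted-recall = Σ (supportᵢ/N)·recallᵢ with N=2906: (639/2906)·0.4351 + (411/2906)·0.7689 + (607/2906)·0.6722 + (586/2906)·0.9420 + (663/2906)·0.6516 = 0.683

0.683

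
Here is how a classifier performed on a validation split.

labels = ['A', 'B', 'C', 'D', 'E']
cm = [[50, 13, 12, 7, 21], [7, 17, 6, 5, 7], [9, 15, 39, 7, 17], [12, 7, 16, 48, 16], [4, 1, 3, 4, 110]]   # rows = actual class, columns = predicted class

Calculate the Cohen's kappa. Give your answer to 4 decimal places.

0.4650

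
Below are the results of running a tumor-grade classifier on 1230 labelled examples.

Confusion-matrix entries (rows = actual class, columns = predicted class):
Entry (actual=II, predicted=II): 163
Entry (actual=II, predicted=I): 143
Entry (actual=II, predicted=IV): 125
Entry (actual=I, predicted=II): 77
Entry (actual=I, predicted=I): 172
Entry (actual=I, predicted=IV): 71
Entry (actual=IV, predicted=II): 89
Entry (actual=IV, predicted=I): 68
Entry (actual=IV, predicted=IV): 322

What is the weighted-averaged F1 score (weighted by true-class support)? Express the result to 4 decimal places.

0.5292

Per-class F1 score (2·TP/(2·TP+FP+FN)):
  II: TP=163, FP=77+89=166, FN=143+125=268 → 326/760 = 0.42895
  I: TP=172, FP=143+68=211, FN=77+71=148 → 344/703 = 0.48933
  IV: TP=322, FP=125+71=196, FN=89+68=157 → 644/997 = 0.64594
Weighted-F1 score = Σ (supportᵢ/N)·F1 scoreᵢ with N=1230: (431/1230)·0.42895 + (320/1230)·0.48933 + (479/1230)·0.64594 = 0.5292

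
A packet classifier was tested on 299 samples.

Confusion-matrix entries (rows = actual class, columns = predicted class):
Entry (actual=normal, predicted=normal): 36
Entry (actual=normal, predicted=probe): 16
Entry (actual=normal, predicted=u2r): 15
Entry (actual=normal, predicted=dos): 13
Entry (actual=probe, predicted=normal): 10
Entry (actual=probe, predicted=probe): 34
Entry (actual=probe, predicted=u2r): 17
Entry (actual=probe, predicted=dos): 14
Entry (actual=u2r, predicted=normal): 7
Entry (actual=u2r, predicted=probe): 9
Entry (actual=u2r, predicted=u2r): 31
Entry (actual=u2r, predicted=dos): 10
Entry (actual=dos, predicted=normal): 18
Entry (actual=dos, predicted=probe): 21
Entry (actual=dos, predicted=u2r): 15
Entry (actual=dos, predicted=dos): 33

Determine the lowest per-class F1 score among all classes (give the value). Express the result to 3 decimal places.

0.420

Per-class F1 score (2·TP/(2·TP+FP+FN)):
  normal: TP=36, FP=10+7+18=35, FN=16+15+13=44 → 72/151 = 0.4768
  probe: TP=34, FP=16+9+21=46, FN=10+17+14=41 → 68/155 = 0.4387
  u2r: TP=31, FP=15+17+15=47, FN=7+9+10=26 → 62/135 = 0.4593
  dos: TP=33, FP=13+14+10=37, FN=18+21+15=54 → 66/157 = 0.4204
Lowest is class 'dos' with F1 score = 0.420.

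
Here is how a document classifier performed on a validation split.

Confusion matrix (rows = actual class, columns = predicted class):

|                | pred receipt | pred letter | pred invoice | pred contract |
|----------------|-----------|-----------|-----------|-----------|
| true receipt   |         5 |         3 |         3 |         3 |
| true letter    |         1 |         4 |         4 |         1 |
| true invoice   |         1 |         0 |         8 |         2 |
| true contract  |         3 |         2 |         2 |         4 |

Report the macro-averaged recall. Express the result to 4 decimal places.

0.4620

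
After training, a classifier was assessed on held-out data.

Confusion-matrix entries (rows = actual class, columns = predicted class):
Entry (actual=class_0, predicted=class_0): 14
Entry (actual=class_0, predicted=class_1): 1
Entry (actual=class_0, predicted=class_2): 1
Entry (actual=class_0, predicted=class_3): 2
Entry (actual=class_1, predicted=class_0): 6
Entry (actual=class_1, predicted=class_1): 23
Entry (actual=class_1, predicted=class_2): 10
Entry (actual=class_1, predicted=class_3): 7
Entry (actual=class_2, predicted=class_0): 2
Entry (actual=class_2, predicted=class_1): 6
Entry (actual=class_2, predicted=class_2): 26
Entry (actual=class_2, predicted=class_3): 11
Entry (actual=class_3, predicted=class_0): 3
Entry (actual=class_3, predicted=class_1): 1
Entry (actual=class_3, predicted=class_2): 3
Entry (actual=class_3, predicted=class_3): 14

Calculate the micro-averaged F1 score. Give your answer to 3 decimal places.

Micro-averaging pools counts across classes: ΣTP=77, ΣFP=53, ΣFN=53.
Micro-F1 score = 2·TP/(2·TP+FP+FN) on pooled counts = 0.592 (equals overall accuracy in single-label multiclass).

0.592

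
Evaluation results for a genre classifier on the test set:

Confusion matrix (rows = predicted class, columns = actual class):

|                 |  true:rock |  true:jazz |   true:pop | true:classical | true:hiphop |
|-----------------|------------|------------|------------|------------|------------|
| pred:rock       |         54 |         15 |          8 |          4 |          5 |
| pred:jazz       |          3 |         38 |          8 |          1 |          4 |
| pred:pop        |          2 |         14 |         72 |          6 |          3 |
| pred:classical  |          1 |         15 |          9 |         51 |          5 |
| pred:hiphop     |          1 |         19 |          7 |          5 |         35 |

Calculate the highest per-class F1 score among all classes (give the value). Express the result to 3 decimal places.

0.735

Per-class F1 score (2·TP/(2·TP+FP+FN)):
  rock: TP=54, FP=15+8+4+5=32, FN=3+2+1+1=7 → 108/147 = 0.7347
  jazz: TP=38, FP=3+8+1+4=16, FN=15+14+15+19=63 → 76/155 = 0.4903
  pop: TP=72, FP=2+14+6+3=25, FN=8+8+9+7=32 → 144/201 = 0.7164
  classical: TP=51, FP=1+15+9+5=30, FN=4+1+6+5=16 → 102/148 = 0.6892
  hiphop: TP=35, FP=1+19+7+5=32, FN=5+4+3+5=17 → 70/119 = 0.5882
Highest is class 'rock' with F1 score = 0.735.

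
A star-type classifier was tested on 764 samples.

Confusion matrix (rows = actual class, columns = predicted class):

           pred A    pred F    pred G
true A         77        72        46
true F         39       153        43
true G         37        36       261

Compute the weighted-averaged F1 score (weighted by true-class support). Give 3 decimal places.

0.636

Per-class F1 score (2·TP/(2·TP+FP+FN)):
  A: TP=77, FP=39+37=76, FN=72+46=118 → 154/348 = 0.4425
  F: TP=153, FP=72+36=108, FN=39+43=82 → 306/496 = 0.6169
  G: TP=261, FP=46+43=89, FN=37+36=73 → 522/684 = 0.7632
Weighted-F1 score = Σ (supportᵢ/N)·F1 scoreᵢ with N=764: (195/764)·0.4425 + (235/764)·0.6169 + (334/764)·0.7632 = 0.636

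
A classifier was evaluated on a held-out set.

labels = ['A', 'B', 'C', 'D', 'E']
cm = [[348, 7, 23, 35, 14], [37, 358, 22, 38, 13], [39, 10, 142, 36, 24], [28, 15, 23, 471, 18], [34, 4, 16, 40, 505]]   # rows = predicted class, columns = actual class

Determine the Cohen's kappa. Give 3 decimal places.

Observed agreement pₒ = trace/N = 1824/2300 = 0.7930
Expected agreement pₑ = Σ (rowᵢ·colᵢ)/N² = (486·427 + 394·468 + 226·251 + 620·555 + 574·599)/2300² = 0.2149
κ = (pₒ − pₑ)/(1 − pₑ) = (0.7930 − 0.2149)/(1 − 0.2149) = 0.736

0.736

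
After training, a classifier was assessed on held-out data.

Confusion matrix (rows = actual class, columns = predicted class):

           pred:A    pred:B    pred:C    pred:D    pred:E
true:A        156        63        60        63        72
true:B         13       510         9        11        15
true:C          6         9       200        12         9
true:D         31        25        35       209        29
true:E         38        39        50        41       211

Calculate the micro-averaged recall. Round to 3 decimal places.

0.671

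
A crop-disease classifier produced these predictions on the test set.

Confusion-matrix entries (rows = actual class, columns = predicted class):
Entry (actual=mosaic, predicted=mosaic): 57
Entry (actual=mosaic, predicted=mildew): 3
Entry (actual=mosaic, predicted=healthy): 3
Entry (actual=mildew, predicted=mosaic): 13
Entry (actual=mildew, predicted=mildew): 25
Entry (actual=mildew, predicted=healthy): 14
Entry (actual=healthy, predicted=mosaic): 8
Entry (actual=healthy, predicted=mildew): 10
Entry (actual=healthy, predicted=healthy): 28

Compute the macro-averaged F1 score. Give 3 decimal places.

0.660

Per-class F1 score (2·TP/(2·TP+FP+FN)):
  mosaic: TP=57, FP=13+8=21, FN=3+3=6 → 114/141 = 0.8085
  mildew: TP=25, FP=3+10=13, FN=13+14=27 → 50/90 = 0.5556
  healthy: TP=28, FP=3+14=17, FN=8+10=18 → 56/91 = 0.6154
Macro-F1 score = mean = (0.8085 + 0.5556 + 0.6154) / 3 = 0.660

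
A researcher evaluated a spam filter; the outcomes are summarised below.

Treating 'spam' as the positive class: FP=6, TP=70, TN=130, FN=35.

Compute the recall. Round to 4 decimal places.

0.6667

Recall = TP/(TP+FN) = 70/(70+35) = 70/105 = 0.6667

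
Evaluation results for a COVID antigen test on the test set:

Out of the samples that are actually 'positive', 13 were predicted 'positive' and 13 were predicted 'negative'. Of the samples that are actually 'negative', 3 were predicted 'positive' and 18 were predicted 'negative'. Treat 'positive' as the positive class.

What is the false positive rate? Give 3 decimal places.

FPR = FP/(FP+TN) = 3/(3+18) = 0.143

0.143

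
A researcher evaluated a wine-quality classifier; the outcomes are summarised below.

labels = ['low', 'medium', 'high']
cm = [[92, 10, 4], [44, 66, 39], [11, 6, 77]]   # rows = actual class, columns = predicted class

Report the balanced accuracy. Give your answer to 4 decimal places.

Balanced accuracy = mean of per-class recall.
  low: recall = 92/106 = 0.86792
  medium: recall = 66/149 = 0.44295
  high: recall = 77/94 = 0.81915
Mean = (0.86792 + 0.44295 + 0.81915) / 3 = 0.7100

0.7100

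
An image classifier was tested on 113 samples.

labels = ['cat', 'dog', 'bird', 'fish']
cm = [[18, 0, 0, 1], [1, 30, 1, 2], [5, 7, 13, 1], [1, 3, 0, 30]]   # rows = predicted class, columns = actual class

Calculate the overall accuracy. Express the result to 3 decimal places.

0.805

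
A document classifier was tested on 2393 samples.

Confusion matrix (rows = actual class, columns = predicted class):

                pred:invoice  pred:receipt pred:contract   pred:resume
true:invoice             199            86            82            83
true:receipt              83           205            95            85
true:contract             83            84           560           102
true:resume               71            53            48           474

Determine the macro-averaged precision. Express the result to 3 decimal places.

0.571

Per-class precision (TP/(TP+FP)):
  invoice: TP=199, FP=83+83+71=237 → 199/436 = 0.4564
  receipt: TP=205, FP=86+84+53=223 → 205/428 = 0.4790
  contract: TP=560, FP=82+95+48=225 → 560/785 = 0.7134
  resume: TP=474, FP=83+85+102=270 → 474/744 = 0.6371
Macro-precision = mean = (0.4564 + 0.4790 + 0.7134 + 0.6371) / 4 = 0.571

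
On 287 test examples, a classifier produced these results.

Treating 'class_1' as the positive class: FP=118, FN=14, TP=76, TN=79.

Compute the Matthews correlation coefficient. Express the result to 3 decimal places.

MCC = (TP·TN − FP·FN) / √((TP+FP)(TP+FN)(TN+FP)(TN+FN))
Numerator = 76·79 − 118·14 = 4352
Denominator = √(194·90·197·93) = √319884660 = 17885.3197
MCC = 4352 / 17885.3197 = 0.243

0.243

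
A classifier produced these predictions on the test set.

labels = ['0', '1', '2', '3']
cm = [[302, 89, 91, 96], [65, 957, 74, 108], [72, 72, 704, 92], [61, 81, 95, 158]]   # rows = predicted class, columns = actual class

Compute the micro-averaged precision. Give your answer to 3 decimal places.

0.680

Micro-averaging pools counts across classes: ΣTP=2121, ΣFP=996, ΣFN=996.
Micro-precision = TP/(TP+FP) on pooled counts = 0.680 (equals overall accuracy in single-label multiclass).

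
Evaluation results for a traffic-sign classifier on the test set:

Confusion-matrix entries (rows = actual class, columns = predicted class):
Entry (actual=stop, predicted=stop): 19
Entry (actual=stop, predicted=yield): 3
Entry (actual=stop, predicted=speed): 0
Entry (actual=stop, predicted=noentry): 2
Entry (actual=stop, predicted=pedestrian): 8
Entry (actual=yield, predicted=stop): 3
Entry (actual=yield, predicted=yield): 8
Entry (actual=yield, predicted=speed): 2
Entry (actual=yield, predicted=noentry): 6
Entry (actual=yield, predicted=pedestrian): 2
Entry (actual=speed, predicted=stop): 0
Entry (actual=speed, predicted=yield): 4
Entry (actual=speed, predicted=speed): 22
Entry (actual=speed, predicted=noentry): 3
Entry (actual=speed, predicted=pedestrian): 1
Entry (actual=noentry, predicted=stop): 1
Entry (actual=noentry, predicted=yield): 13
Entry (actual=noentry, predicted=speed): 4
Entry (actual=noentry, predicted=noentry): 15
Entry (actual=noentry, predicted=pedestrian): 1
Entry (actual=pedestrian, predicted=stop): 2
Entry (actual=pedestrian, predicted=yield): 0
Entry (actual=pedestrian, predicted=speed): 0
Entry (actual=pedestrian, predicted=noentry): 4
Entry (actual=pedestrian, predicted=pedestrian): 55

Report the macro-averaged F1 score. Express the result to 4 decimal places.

Per-class F1 score (2·TP/(2·TP+FP+FN)):
  stop: TP=19, FP=3+0+1+2=6, FN=3+0+2+8=13 → 38/57 = 0.66667
  yield: TP=8, FP=3+4+13+0=20, FN=3+2+6+2=13 → 16/49 = 0.32653
  speed: TP=22, FP=0+2+4+0=6, FN=0+4+3+1=8 → 44/58 = 0.75862
  noentry: TP=15, FP=2+6+3+4=15, FN=1+13+4+1=19 → 30/64 = 0.46875
  pedestrian: TP=55, FP=8+2+1+1=12, FN=2+0+0+4=6 → 110/128 = 0.85938
Macro-F1 score = mean = (0.66667 + 0.32653 + 0.75862 + 0.46875 + 0.85938) / 5 = 0.6160

0.6160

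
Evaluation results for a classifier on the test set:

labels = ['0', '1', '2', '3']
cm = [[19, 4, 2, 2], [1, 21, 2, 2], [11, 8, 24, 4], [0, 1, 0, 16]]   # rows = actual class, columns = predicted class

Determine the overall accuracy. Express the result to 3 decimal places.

0.684

Accuracy = trace / total = (19+21+24+16=80) / 117 = 80/117 = 0.684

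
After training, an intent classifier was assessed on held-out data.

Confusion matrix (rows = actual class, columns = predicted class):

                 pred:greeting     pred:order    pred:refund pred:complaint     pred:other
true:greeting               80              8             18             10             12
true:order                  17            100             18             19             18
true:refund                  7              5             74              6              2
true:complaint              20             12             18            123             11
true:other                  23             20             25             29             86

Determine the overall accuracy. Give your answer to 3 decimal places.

Accuracy = trace / total = (80+100+74+123+86=463) / 761 = 463/761 = 0.608

0.608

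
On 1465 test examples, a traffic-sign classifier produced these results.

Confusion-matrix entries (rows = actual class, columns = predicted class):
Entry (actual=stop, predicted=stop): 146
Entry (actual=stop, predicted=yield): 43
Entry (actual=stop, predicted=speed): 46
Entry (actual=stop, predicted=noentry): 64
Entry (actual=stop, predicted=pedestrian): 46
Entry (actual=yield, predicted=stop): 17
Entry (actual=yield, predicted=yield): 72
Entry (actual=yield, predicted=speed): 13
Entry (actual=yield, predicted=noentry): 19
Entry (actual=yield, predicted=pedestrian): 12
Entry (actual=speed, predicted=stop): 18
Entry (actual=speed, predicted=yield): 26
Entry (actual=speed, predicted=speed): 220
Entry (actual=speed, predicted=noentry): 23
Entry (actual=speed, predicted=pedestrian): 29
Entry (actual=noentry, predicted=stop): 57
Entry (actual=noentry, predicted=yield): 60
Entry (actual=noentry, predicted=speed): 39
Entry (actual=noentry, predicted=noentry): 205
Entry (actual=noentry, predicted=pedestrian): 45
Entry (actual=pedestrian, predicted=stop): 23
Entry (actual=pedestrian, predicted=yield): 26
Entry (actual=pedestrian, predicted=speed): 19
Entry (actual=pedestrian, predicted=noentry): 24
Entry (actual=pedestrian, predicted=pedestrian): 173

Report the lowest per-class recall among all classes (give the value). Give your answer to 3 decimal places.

0.423

Per-class recall (TP/(TP+FN)):
  stop: TP=146, FN=43+46+64+46=199 → 146/345 = 0.4232
  yield: TP=72, FN=17+13+19+12=61 → 72/133 = 0.5414
  speed: TP=220, FN=18+26+23+29=96 → 220/316 = 0.6962
  noentry: TP=205, FN=57+60+39+45=201 → 205/406 = 0.5049
  pedestrian: TP=173, FN=23+26+19+24=92 → 173/265 = 0.6528
Lowest is class 'stop' with recall = 0.423.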